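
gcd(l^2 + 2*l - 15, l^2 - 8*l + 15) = l - 3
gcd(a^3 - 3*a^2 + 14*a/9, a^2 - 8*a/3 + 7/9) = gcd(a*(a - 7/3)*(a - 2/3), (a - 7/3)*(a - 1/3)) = a - 7/3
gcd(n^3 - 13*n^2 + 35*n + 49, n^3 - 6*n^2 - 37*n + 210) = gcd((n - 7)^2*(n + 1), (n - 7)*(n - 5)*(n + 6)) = n - 7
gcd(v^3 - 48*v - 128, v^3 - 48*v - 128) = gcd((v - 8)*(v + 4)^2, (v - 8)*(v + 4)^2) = v^3 - 48*v - 128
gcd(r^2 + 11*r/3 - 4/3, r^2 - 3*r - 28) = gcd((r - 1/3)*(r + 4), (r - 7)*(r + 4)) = r + 4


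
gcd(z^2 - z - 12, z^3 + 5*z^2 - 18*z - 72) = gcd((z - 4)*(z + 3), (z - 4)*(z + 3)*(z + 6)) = z^2 - z - 12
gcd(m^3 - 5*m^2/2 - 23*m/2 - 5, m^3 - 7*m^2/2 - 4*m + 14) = m + 2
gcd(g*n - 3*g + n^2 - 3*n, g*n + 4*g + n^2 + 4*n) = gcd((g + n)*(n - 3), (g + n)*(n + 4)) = g + n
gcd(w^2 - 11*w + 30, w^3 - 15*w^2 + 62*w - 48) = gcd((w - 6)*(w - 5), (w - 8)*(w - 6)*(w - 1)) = w - 6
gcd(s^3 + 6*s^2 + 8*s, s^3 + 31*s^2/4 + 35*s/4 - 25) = s + 4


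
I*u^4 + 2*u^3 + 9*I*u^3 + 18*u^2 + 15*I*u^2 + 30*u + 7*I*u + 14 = (u + 1)*(u + 7)*(u - 2*I)*(I*u + I)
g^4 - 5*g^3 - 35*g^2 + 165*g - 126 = (g - 7)*(g - 3)*(g - 1)*(g + 6)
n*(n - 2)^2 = n^3 - 4*n^2 + 4*n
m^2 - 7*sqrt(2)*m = m*(m - 7*sqrt(2))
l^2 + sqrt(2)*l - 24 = (l - 3*sqrt(2))*(l + 4*sqrt(2))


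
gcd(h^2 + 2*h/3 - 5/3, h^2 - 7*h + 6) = h - 1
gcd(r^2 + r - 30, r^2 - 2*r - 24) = 1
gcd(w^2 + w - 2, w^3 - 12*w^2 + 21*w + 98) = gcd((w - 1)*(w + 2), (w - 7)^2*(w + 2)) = w + 2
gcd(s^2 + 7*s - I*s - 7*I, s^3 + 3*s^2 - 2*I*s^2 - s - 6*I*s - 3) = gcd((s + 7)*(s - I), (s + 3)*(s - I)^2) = s - I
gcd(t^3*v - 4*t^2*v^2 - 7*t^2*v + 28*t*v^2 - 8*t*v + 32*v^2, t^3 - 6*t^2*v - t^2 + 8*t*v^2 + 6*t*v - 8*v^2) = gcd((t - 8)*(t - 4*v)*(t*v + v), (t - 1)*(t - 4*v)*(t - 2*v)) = t - 4*v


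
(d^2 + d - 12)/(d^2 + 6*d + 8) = (d - 3)/(d + 2)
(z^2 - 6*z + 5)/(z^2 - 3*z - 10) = (z - 1)/(z + 2)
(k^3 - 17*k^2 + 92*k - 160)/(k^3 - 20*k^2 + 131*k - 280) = (k - 4)/(k - 7)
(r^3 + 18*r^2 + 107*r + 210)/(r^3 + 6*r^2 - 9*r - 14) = (r^2 + 11*r + 30)/(r^2 - r - 2)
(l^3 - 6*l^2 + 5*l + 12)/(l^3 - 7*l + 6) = (l^3 - 6*l^2 + 5*l + 12)/(l^3 - 7*l + 6)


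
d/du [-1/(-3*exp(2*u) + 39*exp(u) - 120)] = (13 - 2*exp(u))*exp(u)/(3*(exp(2*u) - 13*exp(u) + 40)^2)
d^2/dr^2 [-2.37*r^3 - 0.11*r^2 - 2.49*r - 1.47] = -14.22*r - 0.22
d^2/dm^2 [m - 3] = 0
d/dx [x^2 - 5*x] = 2*x - 5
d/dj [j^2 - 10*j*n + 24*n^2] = 2*j - 10*n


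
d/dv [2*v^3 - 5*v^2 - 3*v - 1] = 6*v^2 - 10*v - 3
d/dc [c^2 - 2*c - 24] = 2*c - 2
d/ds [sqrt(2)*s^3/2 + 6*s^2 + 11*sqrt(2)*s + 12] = 3*sqrt(2)*s^2/2 + 12*s + 11*sqrt(2)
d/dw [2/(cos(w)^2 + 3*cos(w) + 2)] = 2*(2*cos(w) + 3)*sin(w)/(cos(w)^2 + 3*cos(w) + 2)^2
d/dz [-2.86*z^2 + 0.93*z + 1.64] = 0.93 - 5.72*z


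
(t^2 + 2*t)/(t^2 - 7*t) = (t + 2)/(t - 7)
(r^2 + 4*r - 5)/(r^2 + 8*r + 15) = (r - 1)/(r + 3)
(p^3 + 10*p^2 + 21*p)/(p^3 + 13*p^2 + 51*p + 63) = p/(p + 3)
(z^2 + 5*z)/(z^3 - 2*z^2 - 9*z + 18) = z*(z + 5)/(z^3 - 2*z^2 - 9*z + 18)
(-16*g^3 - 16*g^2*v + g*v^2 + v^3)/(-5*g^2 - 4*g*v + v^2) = (-16*g^2 + v^2)/(-5*g + v)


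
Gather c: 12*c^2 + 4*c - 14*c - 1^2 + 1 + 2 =12*c^2 - 10*c + 2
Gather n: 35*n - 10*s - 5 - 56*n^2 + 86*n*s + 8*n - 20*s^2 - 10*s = -56*n^2 + n*(86*s + 43) - 20*s^2 - 20*s - 5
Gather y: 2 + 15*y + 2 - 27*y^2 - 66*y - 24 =-27*y^2 - 51*y - 20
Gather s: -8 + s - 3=s - 11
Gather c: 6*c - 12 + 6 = 6*c - 6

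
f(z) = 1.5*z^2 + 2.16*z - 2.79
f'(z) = 3.0*z + 2.16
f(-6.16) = 40.82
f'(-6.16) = -16.32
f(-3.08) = 4.79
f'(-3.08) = -7.08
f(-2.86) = 3.30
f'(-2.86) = -6.42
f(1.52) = 3.96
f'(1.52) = 6.72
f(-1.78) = -1.88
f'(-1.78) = -3.18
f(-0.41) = -3.42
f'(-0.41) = 0.93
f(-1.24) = -3.16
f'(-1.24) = -1.56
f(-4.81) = 21.52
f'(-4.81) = -12.27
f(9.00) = 138.15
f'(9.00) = 29.16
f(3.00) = 17.19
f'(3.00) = 11.16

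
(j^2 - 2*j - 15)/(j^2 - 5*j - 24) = (j - 5)/(j - 8)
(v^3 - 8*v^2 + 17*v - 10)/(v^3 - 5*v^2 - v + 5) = (v - 2)/(v + 1)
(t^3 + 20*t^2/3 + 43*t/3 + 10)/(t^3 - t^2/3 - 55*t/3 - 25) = (t + 2)/(t - 5)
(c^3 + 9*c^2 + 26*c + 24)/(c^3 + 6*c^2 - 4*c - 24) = (c^2 + 7*c + 12)/(c^2 + 4*c - 12)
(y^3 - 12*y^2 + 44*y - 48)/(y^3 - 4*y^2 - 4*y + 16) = (y - 6)/(y + 2)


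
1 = 1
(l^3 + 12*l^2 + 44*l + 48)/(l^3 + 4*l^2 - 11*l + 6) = (l^2 + 6*l + 8)/(l^2 - 2*l + 1)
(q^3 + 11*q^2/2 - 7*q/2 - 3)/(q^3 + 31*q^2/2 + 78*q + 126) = (2*q^2 - q - 1)/(2*q^2 + 19*q + 42)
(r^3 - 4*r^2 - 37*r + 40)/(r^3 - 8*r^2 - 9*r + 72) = (r^2 + 4*r - 5)/(r^2 - 9)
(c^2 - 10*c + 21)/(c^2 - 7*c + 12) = (c - 7)/(c - 4)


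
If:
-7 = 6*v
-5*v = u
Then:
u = 35/6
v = -7/6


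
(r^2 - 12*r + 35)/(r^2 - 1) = (r^2 - 12*r + 35)/(r^2 - 1)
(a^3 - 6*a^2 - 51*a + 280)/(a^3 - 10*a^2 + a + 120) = (a + 7)/(a + 3)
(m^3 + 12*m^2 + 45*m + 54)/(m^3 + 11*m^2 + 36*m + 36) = (m + 3)/(m + 2)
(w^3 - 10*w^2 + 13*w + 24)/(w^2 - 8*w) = w - 2 - 3/w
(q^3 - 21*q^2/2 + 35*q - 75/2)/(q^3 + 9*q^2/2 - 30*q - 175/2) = (2*q^2 - 11*q + 15)/(2*q^2 + 19*q + 35)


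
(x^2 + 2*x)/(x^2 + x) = (x + 2)/(x + 1)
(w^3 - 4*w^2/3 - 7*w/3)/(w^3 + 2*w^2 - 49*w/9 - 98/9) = 3*w*(w + 1)/(3*w^2 + 13*w + 14)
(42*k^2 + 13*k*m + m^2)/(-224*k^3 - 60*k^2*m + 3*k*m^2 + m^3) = (-6*k - m)/(32*k^2 + 4*k*m - m^2)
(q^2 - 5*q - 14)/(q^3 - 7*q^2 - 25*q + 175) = (q + 2)/(q^2 - 25)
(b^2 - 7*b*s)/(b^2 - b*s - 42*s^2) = b/(b + 6*s)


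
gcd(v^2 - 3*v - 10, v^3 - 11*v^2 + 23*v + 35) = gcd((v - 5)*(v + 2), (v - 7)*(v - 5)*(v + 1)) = v - 5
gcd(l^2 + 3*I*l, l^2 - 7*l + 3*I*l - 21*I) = l + 3*I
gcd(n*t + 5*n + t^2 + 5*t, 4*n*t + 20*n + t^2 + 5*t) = t + 5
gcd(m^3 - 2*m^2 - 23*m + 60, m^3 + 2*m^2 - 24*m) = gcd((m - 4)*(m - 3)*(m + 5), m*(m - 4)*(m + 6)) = m - 4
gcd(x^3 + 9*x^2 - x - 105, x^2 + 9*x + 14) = x + 7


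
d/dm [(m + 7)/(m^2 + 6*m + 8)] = (m^2 + 6*m - 2*(m + 3)*(m + 7) + 8)/(m^2 + 6*m + 8)^2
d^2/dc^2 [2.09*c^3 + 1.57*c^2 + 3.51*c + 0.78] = 12.54*c + 3.14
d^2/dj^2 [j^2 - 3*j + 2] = 2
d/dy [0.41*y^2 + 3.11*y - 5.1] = 0.82*y + 3.11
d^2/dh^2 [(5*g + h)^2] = 2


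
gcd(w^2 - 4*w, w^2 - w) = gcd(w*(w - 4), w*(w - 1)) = w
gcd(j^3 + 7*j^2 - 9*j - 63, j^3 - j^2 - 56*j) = j + 7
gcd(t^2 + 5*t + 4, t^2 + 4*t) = t + 4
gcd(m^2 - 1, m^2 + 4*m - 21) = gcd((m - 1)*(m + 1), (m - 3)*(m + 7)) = 1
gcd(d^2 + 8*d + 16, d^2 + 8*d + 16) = d^2 + 8*d + 16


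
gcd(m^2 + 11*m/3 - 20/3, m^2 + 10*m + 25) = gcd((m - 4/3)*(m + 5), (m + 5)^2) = m + 5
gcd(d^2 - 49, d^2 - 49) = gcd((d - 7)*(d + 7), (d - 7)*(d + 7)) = d^2 - 49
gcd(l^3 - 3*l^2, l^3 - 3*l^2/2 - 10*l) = l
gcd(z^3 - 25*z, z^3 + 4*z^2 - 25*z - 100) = z^2 - 25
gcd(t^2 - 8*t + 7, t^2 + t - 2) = t - 1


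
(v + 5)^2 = v^2 + 10*v + 25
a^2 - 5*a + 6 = (a - 3)*(a - 2)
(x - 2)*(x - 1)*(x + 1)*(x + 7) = x^4 + 5*x^3 - 15*x^2 - 5*x + 14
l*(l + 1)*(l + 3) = l^3 + 4*l^2 + 3*l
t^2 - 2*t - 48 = (t - 8)*(t + 6)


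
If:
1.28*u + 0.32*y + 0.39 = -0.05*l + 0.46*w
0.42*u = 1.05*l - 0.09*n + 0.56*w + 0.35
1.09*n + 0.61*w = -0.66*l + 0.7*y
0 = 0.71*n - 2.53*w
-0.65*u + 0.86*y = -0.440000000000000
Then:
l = -0.38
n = -0.15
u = -0.15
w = -0.04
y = -0.62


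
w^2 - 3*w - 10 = (w - 5)*(w + 2)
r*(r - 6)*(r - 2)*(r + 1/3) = r^4 - 23*r^3/3 + 28*r^2/3 + 4*r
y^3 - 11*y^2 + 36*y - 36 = (y - 6)*(y - 3)*(y - 2)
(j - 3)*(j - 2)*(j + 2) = j^3 - 3*j^2 - 4*j + 12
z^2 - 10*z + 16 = (z - 8)*(z - 2)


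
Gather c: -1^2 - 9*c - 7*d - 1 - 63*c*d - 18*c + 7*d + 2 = c*(-63*d - 27)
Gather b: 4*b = 4*b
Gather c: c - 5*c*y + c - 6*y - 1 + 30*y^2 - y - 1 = c*(2 - 5*y) + 30*y^2 - 7*y - 2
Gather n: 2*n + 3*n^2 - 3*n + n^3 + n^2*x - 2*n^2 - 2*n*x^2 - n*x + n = n^3 + n^2*(x + 1) + n*(-2*x^2 - x)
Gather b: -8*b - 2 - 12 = -8*b - 14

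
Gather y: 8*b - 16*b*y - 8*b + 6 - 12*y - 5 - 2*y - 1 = y*(-16*b - 14)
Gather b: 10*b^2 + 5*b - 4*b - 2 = 10*b^2 + b - 2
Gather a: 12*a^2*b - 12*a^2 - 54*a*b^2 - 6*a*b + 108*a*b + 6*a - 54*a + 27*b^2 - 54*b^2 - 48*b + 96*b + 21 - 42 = a^2*(12*b - 12) + a*(-54*b^2 + 102*b - 48) - 27*b^2 + 48*b - 21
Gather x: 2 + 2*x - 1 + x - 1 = 3*x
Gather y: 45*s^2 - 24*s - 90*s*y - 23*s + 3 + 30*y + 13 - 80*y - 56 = 45*s^2 - 47*s + y*(-90*s - 50) - 40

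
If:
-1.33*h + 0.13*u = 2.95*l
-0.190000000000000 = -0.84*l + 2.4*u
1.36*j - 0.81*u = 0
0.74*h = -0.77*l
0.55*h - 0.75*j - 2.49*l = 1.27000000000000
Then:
No Solution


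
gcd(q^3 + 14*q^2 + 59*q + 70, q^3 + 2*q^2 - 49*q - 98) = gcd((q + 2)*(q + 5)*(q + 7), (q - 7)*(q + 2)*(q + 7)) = q^2 + 9*q + 14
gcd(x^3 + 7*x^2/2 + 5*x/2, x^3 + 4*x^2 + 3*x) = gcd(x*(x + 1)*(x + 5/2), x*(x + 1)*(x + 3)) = x^2 + x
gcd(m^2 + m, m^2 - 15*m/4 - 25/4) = 1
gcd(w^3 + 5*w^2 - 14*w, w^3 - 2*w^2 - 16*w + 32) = w - 2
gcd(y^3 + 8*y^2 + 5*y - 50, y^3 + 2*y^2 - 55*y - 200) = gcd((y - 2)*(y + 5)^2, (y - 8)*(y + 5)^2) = y^2 + 10*y + 25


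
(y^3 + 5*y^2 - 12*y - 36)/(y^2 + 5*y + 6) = (y^2 + 3*y - 18)/(y + 3)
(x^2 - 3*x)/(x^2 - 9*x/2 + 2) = 2*x*(x - 3)/(2*x^2 - 9*x + 4)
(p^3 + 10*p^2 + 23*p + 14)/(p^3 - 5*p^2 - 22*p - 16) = (p + 7)/(p - 8)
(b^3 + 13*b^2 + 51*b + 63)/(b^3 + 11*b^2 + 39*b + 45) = (b + 7)/(b + 5)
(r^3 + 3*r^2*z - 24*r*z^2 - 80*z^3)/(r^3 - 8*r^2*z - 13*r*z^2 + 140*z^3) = (-r - 4*z)/(-r + 7*z)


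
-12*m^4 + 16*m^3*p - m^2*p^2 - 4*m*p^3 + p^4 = (-3*m + p)*(-2*m + p)*(-m + p)*(2*m + p)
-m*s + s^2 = s*(-m + s)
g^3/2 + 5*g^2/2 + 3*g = g*(g/2 + 1)*(g + 3)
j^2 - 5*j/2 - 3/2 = (j - 3)*(j + 1/2)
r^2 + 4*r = r*(r + 4)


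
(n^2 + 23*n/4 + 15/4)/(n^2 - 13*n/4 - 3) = (n + 5)/(n - 4)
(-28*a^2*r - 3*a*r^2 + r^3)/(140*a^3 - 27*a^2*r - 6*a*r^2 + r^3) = r*(4*a + r)/(-20*a^2 + a*r + r^2)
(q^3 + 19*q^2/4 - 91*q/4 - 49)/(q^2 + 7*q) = q - 9/4 - 7/q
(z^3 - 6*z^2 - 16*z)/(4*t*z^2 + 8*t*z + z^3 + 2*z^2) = (z - 8)/(4*t + z)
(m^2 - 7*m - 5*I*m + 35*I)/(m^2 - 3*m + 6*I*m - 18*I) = (m^2 + m*(-7 - 5*I) + 35*I)/(m^2 + m*(-3 + 6*I) - 18*I)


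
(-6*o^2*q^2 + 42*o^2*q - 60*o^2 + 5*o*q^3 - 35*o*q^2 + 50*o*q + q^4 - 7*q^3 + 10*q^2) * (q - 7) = -6*o^2*q^3 + 84*o^2*q^2 - 354*o^2*q + 420*o^2 + 5*o*q^4 - 70*o*q^3 + 295*o*q^2 - 350*o*q + q^5 - 14*q^4 + 59*q^3 - 70*q^2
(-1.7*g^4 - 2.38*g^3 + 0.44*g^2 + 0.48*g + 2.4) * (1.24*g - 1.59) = -2.108*g^5 - 0.2482*g^4 + 4.3298*g^3 - 0.1044*g^2 + 2.2128*g - 3.816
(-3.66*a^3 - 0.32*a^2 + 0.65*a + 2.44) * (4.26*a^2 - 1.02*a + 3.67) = -15.5916*a^5 + 2.37*a^4 - 10.3368*a^3 + 8.557*a^2 - 0.1033*a + 8.9548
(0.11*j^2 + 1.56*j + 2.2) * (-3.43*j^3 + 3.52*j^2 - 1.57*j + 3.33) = -0.3773*j^5 - 4.9636*j^4 - 2.2275*j^3 + 5.6611*j^2 + 1.7408*j + 7.326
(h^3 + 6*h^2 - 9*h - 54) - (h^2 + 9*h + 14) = h^3 + 5*h^2 - 18*h - 68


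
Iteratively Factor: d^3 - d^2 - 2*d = (d + 1)*(d^2 - 2*d) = d*(d + 1)*(d - 2)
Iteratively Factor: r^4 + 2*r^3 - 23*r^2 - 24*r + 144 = (r + 4)*(r^3 - 2*r^2 - 15*r + 36) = (r - 3)*(r + 4)*(r^2 + r - 12) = (r - 3)*(r + 4)^2*(r - 3)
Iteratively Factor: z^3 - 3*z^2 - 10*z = (z - 5)*(z^2 + 2*z) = z*(z - 5)*(z + 2)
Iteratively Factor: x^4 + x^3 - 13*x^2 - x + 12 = (x - 1)*(x^3 + 2*x^2 - 11*x - 12) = (x - 3)*(x - 1)*(x^2 + 5*x + 4) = (x - 3)*(x - 1)*(x + 1)*(x + 4)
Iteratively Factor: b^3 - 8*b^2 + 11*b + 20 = (b + 1)*(b^2 - 9*b + 20) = (b - 4)*(b + 1)*(b - 5)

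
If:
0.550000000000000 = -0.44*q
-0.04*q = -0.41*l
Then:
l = -0.12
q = -1.25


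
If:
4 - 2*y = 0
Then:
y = 2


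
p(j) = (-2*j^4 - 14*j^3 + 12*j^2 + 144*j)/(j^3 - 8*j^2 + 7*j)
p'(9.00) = 46.03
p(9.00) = -146.25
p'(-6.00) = -0.40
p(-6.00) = 0.00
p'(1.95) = 31.33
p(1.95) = -20.71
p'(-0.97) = 7.01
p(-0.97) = 7.71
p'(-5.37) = -0.18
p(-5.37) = -0.18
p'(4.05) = 22.42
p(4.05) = 18.88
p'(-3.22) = 1.14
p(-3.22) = 0.63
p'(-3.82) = 0.63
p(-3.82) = 0.10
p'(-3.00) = 1.36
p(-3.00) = 0.90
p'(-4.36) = 0.29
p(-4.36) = -0.14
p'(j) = (-3*j^2 + 16*j - 7)*(-2*j^4 - 14*j^3 + 12*j^2 + 144*j)/(j^3 - 8*j^2 + 7*j)^2 + (-8*j^3 - 42*j^2 + 24*j + 144)/(j^3 - 8*j^2 + 7*j) = 2*(-j^4 + 16*j^3 + 29*j^2 - 242*j + 618)/(j^4 - 16*j^3 + 78*j^2 - 112*j + 49)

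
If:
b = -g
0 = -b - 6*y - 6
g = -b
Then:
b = -6*y - 6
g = 6*y + 6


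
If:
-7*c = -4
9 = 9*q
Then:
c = 4/7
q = 1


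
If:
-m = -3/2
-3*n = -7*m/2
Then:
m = 3/2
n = 7/4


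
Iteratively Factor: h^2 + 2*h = (h)*(h + 2)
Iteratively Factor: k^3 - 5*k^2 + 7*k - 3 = (k - 3)*(k^2 - 2*k + 1) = (k - 3)*(k - 1)*(k - 1)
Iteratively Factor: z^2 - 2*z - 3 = (z + 1)*(z - 3)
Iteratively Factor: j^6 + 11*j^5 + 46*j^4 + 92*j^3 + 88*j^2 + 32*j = (j + 1)*(j^5 + 10*j^4 + 36*j^3 + 56*j^2 + 32*j) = (j + 1)*(j + 4)*(j^4 + 6*j^3 + 12*j^2 + 8*j) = (j + 1)*(j + 2)*(j + 4)*(j^3 + 4*j^2 + 4*j) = (j + 1)*(j + 2)^2*(j + 4)*(j^2 + 2*j) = (j + 1)*(j + 2)^3*(j + 4)*(j)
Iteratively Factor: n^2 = (n)*(n)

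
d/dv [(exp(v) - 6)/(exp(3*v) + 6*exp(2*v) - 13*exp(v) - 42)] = (-(exp(v) - 6)*(3*exp(2*v) + 12*exp(v) - 13) + exp(3*v) + 6*exp(2*v) - 13*exp(v) - 42)*exp(v)/(exp(3*v) + 6*exp(2*v) - 13*exp(v) - 42)^2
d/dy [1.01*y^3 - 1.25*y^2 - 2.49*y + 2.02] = 3.03*y^2 - 2.5*y - 2.49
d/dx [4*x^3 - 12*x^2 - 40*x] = 12*x^2 - 24*x - 40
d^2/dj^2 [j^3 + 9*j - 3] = 6*j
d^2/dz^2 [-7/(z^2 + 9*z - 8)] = 14*(z^2 + 9*z - (2*z + 9)^2 - 8)/(z^2 + 9*z - 8)^3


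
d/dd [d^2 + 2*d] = 2*d + 2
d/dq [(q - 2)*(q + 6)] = 2*q + 4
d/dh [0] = 0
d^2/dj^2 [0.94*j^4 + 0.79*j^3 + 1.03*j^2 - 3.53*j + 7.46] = 11.28*j^2 + 4.74*j + 2.06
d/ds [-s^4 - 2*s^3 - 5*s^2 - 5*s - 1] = -4*s^3 - 6*s^2 - 10*s - 5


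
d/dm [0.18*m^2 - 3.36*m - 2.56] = 0.36*m - 3.36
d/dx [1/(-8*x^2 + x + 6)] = (16*x - 1)/(-8*x^2 + x + 6)^2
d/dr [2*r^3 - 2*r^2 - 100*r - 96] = 6*r^2 - 4*r - 100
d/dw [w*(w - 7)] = 2*w - 7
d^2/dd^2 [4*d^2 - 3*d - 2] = 8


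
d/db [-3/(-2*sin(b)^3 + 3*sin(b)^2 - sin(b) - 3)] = 3*(-6*sin(b)^2 + 6*sin(b) - 1)*cos(b)/(2*sin(b)^3 - 3*sin(b)^2 + sin(b) + 3)^2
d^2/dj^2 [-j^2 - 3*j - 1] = -2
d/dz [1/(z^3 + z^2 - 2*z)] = (-3*z^2 - 2*z + 2)/(z^2*(z^2 + z - 2)^2)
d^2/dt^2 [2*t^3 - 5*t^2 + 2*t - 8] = 12*t - 10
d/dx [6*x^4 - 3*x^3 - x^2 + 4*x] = 24*x^3 - 9*x^2 - 2*x + 4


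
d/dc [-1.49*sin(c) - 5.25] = -1.49*cos(c)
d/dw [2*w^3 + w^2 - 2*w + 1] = 6*w^2 + 2*w - 2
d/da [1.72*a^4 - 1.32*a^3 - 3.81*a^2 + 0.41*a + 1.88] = 6.88*a^3 - 3.96*a^2 - 7.62*a + 0.41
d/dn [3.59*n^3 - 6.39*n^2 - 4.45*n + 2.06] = 10.77*n^2 - 12.78*n - 4.45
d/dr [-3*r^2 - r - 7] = -6*r - 1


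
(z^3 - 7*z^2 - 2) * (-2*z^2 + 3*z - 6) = -2*z^5 + 17*z^4 - 27*z^3 + 46*z^2 - 6*z + 12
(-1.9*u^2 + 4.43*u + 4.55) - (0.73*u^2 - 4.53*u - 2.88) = -2.63*u^2 + 8.96*u + 7.43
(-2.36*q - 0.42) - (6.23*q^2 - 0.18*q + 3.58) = -6.23*q^2 - 2.18*q - 4.0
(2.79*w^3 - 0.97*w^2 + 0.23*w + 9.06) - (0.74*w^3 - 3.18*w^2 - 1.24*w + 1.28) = 2.05*w^3 + 2.21*w^2 + 1.47*w + 7.78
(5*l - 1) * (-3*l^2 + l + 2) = -15*l^3 + 8*l^2 + 9*l - 2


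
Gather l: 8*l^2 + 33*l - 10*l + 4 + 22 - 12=8*l^2 + 23*l + 14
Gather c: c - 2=c - 2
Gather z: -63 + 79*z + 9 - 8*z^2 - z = -8*z^2 + 78*z - 54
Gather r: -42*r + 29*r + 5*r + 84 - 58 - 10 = 16 - 8*r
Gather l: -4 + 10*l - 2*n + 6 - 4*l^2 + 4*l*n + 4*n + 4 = -4*l^2 + l*(4*n + 10) + 2*n + 6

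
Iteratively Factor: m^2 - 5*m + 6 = (m - 3)*(m - 2)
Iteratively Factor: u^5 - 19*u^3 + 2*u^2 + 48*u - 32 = (u - 4)*(u^4 + 4*u^3 - 3*u^2 - 10*u + 8) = (u - 4)*(u + 2)*(u^3 + 2*u^2 - 7*u + 4) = (u - 4)*(u - 1)*(u + 2)*(u^2 + 3*u - 4) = (u - 4)*(u - 1)*(u + 2)*(u + 4)*(u - 1)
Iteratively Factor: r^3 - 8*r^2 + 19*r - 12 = (r - 3)*(r^2 - 5*r + 4) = (r - 4)*(r - 3)*(r - 1)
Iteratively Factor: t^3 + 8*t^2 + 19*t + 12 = (t + 1)*(t^2 + 7*t + 12) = (t + 1)*(t + 4)*(t + 3)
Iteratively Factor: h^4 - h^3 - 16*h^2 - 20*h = (h - 5)*(h^3 + 4*h^2 + 4*h) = (h - 5)*(h + 2)*(h^2 + 2*h) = h*(h - 5)*(h + 2)*(h + 2)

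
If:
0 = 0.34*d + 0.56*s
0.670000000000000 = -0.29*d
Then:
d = -2.31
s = 1.40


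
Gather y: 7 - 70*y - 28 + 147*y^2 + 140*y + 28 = 147*y^2 + 70*y + 7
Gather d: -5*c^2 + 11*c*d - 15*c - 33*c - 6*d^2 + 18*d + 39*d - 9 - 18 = -5*c^2 - 48*c - 6*d^2 + d*(11*c + 57) - 27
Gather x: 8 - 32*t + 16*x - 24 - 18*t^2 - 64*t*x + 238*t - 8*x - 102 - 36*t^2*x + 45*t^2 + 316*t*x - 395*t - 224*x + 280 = 27*t^2 - 189*t + x*(-36*t^2 + 252*t - 216) + 162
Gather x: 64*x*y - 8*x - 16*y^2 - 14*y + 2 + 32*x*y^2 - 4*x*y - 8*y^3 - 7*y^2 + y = x*(32*y^2 + 60*y - 8) - 8*y^3 - 23*y^2 - 13*y + 2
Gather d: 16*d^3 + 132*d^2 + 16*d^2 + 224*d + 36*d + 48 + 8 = 16*d^3 + 148*d^2 + 260*d + 56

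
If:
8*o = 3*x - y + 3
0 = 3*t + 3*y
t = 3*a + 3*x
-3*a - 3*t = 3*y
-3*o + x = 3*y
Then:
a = 0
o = 15/31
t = 27/62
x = 9/62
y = -27/62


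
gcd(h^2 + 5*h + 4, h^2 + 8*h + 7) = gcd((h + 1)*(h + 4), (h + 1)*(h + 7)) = h + 1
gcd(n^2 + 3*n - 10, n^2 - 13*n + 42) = 1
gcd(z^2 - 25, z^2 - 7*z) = 1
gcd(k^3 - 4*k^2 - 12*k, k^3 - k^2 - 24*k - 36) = k^2 - 4*k - 12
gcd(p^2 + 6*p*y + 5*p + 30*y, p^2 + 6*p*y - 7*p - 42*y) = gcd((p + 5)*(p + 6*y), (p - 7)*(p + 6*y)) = p + 6*y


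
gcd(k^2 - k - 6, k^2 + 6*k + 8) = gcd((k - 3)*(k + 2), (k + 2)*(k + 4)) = k + 2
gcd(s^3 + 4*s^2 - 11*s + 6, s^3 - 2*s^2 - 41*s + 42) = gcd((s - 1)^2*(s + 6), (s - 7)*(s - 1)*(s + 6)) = s^2 + 5*s - 6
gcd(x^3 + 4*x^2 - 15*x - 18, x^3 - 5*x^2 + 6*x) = x - 3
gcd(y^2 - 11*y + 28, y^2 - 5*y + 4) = y - 4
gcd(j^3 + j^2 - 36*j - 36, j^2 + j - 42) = j - 6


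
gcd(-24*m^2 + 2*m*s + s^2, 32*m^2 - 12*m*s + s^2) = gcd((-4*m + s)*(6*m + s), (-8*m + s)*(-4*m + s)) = -4*m + s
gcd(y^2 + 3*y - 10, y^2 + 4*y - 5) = y + 5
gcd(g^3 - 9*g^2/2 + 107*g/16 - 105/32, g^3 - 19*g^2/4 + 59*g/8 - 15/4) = g^2 - 11*g/4 + 15/8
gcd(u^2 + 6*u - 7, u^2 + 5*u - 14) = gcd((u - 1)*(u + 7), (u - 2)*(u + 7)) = u + 7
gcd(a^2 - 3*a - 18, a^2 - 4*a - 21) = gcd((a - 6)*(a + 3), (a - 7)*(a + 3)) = a + 3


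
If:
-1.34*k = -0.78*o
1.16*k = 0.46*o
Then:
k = 0.00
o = 0.00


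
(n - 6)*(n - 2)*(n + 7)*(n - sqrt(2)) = n^4 - sqrt(2)*n^3 - n^3 - 44*n^2 + sqrt(2)*n^2 + 44*sqrt(2)*n + 84*n - 84*sqrt(2)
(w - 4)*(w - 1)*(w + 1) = w^3 - 4*w^2 - w + 4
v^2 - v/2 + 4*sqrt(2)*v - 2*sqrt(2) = (v - 1/2)*(v + 4*sqrt(2))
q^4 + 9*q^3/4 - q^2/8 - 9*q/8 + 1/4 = (q - 1/2)*(q - 1/4)*(q + 1)*(q + 2)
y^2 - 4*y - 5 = (y - 5)*(y + 1)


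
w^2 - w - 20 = (w - 5)*(w + 4)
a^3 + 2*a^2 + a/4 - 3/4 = (a - 1/2)*(a + 1)*(a + 3/2)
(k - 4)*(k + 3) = k^2 - k - 12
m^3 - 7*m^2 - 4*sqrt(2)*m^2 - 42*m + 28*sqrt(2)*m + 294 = (m - 7)*(m - 7*sqrt(2))*(m + 3*sqrt(2))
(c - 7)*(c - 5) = c^2 - 12*c + 35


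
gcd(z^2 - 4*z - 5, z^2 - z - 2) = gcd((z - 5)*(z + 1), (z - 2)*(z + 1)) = z + 1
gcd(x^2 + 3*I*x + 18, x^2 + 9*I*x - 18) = x + 6*I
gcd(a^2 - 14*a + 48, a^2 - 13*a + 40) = a - 8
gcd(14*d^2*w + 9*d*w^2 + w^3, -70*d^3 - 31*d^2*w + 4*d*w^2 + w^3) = 14*d^2 + 9*d*w + w^2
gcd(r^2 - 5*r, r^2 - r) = r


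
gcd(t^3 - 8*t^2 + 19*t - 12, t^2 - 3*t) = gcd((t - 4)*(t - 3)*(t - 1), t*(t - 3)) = t - 3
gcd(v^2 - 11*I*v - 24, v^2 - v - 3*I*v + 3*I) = v - 3*I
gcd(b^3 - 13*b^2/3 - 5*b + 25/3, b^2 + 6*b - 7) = b - 1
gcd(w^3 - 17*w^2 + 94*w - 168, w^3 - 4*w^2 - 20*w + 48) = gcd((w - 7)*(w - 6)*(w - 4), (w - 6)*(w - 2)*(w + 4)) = w - 6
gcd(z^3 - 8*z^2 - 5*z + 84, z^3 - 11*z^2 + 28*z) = z^2 - 11*z + 28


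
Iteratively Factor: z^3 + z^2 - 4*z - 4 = (z + 2)*(z^2 - z - 2) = (z - 2)*(z + 2)*(z + 1)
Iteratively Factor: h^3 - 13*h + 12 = (h - 1)*(h^2 + h - 12) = (h - 3)*(h - 1)*(h + 4)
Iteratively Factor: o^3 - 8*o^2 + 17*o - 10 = (o - 1)*(o^2 - 7*o + 10) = (o - 2)*(o - 1)*(o - 5)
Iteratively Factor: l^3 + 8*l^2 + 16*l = (l + 4)*(l^2 + 4*l) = l*(l + 4)*(l + 4)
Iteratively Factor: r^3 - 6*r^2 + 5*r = (r - 1)*(r^2 - 5*r) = r*(r - 1)*(r - 5)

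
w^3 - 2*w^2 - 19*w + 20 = (w - 5)*(w - 1)*(w + 4)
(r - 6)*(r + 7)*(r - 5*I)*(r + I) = r^4 + r^3 - 4*I*r^3 - 37*r^2 - 4*I*r^2 + 5*r + 168*I*r - 210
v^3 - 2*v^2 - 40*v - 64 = (v - 8)*(v + 2)*(v + 4)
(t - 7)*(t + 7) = t^2 - 49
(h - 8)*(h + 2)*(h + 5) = h^3 - h^2 - 46*h - 80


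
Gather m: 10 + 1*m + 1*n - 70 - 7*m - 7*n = -6*m - 6*n - 60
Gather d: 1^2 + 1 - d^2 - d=-d^2 - d + 2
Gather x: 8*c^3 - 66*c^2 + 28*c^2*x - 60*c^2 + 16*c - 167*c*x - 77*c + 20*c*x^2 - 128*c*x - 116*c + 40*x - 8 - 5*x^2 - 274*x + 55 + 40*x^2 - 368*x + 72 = 8*c^3 - 126*c^2 - 177*c + x^2*(20*c + 35) + x*(28*c^2 - 295*c - 602) + 119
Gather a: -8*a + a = -7*a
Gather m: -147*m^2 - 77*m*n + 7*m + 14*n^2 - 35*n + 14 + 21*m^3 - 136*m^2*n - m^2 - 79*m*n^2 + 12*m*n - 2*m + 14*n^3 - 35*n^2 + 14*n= 21*m^3 + m^2*(-136*n - 148) + m*(-79*n^2 - 65*n + 5) + 14*n^3 - 21*n^2 - 21*n + 14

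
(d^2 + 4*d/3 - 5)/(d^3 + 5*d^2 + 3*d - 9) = (d - 5/3)/(d^2 + 2*d - 3)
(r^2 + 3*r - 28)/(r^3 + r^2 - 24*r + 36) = (r^2 + 3*r - 28)/(r^3 + r^2 - 24*r + 36)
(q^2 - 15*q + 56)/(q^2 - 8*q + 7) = (q - 8)/(q - 1)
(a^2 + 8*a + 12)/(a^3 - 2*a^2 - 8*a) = (a + 6)/(a*(a - 4))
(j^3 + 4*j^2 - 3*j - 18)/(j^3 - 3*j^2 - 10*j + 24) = (j + 3)/(j - 4)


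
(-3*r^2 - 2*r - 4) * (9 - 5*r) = 15*r^3 - 17*r^2 + 2*r - 36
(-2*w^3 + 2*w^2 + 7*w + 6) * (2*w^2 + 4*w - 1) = -4*w^5 - 4*w^4 + 24*w^3 + 38*w^2 + 17*w - 6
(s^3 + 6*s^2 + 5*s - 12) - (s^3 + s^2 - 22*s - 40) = 5*s^2 + 27*s + 28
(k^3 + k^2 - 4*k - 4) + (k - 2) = k^3 + k^2 - 3*k - 6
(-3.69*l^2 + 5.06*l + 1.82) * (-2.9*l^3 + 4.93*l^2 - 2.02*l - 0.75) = 10.701*l^5 - 32.8657*l^4 + 27.1216*l^3 + 1.5189*l^2 - 7.4714*l - 1.365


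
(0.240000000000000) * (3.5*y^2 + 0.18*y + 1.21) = 0.84*y^2 + 0.0432*y + 0.2904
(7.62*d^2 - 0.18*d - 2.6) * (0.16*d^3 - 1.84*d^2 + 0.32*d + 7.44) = 1.2192*d^5 - 14.0496*d^4 + 2.3536*d^3 + 61.4192*d^2 - 2.1712*d - 19.344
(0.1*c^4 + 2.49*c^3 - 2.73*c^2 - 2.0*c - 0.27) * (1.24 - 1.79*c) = -0.179*c^5 - 4.3331*c^4 + 7.9743*c^3 + 0.1948*c^2 - 1.9967*c - 0.3348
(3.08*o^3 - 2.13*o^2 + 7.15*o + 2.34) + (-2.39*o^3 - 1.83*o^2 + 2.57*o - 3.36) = 0.69*o^3 - 3.96*o^2 + 9.72*o - 1.02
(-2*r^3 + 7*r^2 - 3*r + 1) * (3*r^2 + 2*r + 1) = -6*r^5 + 17*r^4 + 3*r^3 + 4*r^2 - r + 1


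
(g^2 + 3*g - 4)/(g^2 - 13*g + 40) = (g^2 + 3*g - 4)/(g^2 - 13*g + 40)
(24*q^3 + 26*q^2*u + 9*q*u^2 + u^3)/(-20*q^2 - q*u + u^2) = (-6*q^2 - 5*q*u - u^2)/(5*q - u)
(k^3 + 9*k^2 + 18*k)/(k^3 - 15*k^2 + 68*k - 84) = k*(k^2 + 9*k + 18)/(k^3 - 15*k^2 + 68*k - 84)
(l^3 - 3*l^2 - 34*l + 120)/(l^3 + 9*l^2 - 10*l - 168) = (l - 5)/(l + 7)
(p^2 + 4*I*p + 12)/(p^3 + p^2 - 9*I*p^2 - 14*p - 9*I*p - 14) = (p + 6*I)/(p^2 + p*(1 - 7*I) - 7*I)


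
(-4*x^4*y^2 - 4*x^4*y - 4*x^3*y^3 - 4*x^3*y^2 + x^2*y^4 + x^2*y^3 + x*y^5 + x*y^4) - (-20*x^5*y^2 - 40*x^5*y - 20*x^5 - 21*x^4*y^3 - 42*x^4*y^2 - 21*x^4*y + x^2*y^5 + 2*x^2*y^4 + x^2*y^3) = 20*x^5*y^2 + 40*x^5*y + 20*x^5 + 21*x^4*y^3 + 38*x^4*y^2 + 17*x^4*y - 4*x^3*y^3 - 4*x^3*y^2 - x^2*y^5 - x^2*y^4 + x*y^5 + x*y^4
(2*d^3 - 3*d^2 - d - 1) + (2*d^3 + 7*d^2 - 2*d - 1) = 4*d^3 + 4*d^2 - 3*d - 2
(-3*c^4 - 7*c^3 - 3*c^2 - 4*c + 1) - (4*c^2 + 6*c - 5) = -3*c^4 - 7*c^3 - 7*c^2 - 10*c + 6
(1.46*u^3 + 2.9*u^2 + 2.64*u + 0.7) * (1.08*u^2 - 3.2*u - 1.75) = 1.5768*u^5 - 1.54*u^4 - 8.9838*u^3 - 12.767*u^2 - 6.86*u - 1.225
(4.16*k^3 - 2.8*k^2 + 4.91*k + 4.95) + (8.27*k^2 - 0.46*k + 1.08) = 4.16*k^3 + 5.47*k^2 + 4.45*k + 6.03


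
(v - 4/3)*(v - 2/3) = v^2 - 2*v + 8/9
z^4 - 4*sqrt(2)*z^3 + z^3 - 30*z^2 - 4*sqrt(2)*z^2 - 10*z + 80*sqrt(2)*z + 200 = (z - 4)*(z + 5)*(z - 5*sqrt(2))*(z + sqrt(2))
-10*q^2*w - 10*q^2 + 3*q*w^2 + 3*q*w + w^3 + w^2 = (-2*q + w)*(5*q + w)*(w + 1)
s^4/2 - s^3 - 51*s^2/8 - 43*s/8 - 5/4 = (s/2 + 1)*(s - 5)*(s + 1/2)^2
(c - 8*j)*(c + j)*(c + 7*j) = c^3 - 57*c*j^2 - 56*j^3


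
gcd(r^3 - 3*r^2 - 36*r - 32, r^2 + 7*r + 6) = r + 1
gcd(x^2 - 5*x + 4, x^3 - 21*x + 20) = x^2 - 5*x + 4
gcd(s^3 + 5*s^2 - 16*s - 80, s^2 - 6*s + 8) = s - 4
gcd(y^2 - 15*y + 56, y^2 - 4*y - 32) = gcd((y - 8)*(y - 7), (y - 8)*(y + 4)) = y - 8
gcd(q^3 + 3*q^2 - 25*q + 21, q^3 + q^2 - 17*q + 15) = q^2 - 4*q + 3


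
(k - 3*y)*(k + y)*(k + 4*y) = k^3 + 2*k^2*y - 11*k*y^2 - 12*y^3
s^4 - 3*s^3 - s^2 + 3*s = s*(s - 3)*(s - 1)*(s + 1)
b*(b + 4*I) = b^2 + 4*I*b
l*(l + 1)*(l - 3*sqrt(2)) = l^3 - 3*sqrt(2)*l^2 + l^2 - 3*sqrt(2)*l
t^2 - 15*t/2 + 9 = (t - 6)*(t - 3/2)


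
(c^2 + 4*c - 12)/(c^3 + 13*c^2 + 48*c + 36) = (c - 2)/(c^2 + 7*c + 6)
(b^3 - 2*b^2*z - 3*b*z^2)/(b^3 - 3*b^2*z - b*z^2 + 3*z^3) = b/(b - z)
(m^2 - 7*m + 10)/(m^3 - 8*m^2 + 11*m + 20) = (m - 2)/(m^2 - 3*m - 4)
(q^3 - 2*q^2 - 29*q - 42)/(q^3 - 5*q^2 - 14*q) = (q + 3)/q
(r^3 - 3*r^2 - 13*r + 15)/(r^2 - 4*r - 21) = (r^2 - 6*r + 5)/(r - 7)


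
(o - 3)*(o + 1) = o^2 - 2*o - 3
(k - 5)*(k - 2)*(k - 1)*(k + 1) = k^4 - 7*k^3 + 9*k^2 + 7*k - 10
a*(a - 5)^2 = a^3 - 10*a^2 + 25*a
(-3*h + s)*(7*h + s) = -21*h^2 + 4*h*s + s^2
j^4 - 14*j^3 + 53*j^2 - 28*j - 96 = (j - 8)*(j - 4)*(j - 3)*(j + 1)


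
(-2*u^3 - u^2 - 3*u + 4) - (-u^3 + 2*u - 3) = -u^3 - u^2 - 5*u + 7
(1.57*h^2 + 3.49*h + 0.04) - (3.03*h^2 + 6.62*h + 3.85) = -1.46*h^2 - 3.13*h - 3.81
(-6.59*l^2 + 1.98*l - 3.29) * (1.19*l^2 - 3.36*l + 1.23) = -7.8421*l^4 + 24.4986*l^3 - 18.6736*l^2 + 13.4898*l - 4.0467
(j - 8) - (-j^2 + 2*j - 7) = j^2 - j - 1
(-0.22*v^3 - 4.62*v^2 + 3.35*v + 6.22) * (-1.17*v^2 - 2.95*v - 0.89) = 0.2574*v^5 + 6.0544*v^4 + 9.9053*v^3 - 13.0481*v^2 - 21.3305*v - 5.5358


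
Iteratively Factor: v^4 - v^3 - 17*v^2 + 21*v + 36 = (v + 4)*(v^3 - 5*v^2 + 3*v + 9) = (v - 3)*(v + 4)*(v^2 - 2*v - 3) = (v - 3)^2*(v + 4)*(v + 1)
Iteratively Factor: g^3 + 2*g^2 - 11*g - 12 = (g + 1)*(g^2 + g - 12) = (g + 1)*(g + 4)*(g - 3)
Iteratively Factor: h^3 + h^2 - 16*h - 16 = (h + 4)*(h^2 - 3*h - 4) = (h + 1)*(h + 4)*(h - 4)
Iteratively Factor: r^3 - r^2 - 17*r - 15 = (r + 1)*(r^2 - 2*r - 15) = (r - 5)*(r + 1)*(r + 3)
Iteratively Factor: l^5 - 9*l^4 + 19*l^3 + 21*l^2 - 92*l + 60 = (l - 5)*(l^4 - 4*l^3 - l^2 + 16*l - 12) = (l - 5)*(l - 2)*(l^3 - 2*l^2 - 5*l + 6) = (l - 5)*(l - 2)*(l - 1)*(l^2 - l - 6) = (l - 5)*(l - 2)*(l - 1)*(l + 2)*(l - 3)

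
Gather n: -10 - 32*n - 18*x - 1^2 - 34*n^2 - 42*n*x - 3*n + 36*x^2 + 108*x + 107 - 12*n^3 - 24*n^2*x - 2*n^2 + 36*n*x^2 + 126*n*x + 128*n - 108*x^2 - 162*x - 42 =-12*n^3 + n^2*(-24*x - 36) + n*(36*x^2 + 84*x + 93) - 72*x^2 - 72*x + 54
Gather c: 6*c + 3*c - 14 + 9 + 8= 9*c + 3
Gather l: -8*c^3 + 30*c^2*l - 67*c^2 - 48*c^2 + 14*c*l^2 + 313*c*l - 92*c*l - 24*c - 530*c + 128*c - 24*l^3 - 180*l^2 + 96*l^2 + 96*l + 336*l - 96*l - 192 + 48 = -8*c^3 - 115*c^2 - 426*c - 24*l^3 + l^2*(14*c - 84) + l*(30*c^2 + 221*c + 336) - 144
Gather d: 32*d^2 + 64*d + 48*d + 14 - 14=32*d^2 + 112*d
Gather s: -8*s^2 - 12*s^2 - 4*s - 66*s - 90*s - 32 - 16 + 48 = -20*s^2 - 160*s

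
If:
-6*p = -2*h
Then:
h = 3*p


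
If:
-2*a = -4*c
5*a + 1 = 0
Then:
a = -1/5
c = -1/10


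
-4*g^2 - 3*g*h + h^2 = (-4*g + h)*(g + h)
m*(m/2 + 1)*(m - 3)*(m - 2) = m^4/2 - 3*m^3/2 - 2*m^2 + 6*m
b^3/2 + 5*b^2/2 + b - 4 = (b/2 + 1)*(b - 1)*(b + 4)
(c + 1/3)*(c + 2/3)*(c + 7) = c^3 + 8*c^2 + 65*c/9 + 14/9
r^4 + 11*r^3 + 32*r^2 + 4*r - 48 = (r - 1)*(r + 2)*(r + 4)*(r + 6)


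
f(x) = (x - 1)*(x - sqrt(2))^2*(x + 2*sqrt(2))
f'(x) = (x - 1)*(x - sqrt(2))^2 + (x - 1)*(x + 2*sqrt(2))*(2*x - 2*sqrt(2)) + (x - sqrt(2))^2*(x + 2*sqrt(2)) = 4*x^3 - 3*x^2 - 12*x + 4*sqrt(2) + 6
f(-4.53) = 332.48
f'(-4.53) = -367.38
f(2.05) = 2.07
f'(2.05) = 8.91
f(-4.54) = 336.17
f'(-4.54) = -370.00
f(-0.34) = -10.26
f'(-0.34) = 15.23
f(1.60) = 0.09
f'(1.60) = 1.16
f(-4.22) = 230.59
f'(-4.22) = -291.73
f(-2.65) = -10.76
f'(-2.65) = -52.05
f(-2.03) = -28.70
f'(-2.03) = -9.81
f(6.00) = 928.28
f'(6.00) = 695.66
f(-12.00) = 21454.46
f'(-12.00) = -7188.34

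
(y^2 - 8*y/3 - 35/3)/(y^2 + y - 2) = (y^2 - 8*y/3 - 35/3)/(y^2 + y - 2)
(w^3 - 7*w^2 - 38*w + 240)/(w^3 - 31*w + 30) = (w - 8)/(w - 1)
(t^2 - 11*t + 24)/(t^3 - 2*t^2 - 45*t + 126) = (t - 8)/(t^2 + t - 42)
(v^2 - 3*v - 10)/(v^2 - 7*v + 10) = (v + 2)/(v - 2)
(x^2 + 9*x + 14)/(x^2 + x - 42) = (x + 2)/(x - 6)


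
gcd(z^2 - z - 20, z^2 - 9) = 1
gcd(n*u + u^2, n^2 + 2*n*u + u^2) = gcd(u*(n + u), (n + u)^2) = n + u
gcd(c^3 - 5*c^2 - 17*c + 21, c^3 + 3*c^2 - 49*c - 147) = c^2 - 4*c - 21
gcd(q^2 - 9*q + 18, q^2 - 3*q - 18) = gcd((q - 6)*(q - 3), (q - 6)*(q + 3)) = q - 6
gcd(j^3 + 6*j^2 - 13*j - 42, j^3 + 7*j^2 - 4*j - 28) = j^2 + 9*j + 14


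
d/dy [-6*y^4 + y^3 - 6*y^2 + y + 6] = -24*y^3 + 3*y^2 - 12*y + 1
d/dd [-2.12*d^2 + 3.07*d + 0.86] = 3.07 - 4.24*d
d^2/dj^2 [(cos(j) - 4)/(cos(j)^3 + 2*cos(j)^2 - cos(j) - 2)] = (14*sin(j)^4*cos(j) + 50*sin(j)^4 - 150*sin(j)^2*cos(j) - 107*sin(j)^2 - 18*cos(j)^5 - 5*cos(j)*cos(3*j) + 94*cos(j) - 10*cos(3*j) + 101)/((cos(j) + 2)^3*sin(j)^4)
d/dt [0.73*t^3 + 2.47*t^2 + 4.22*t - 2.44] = 2.19*t^2 + 4.94*t + 4.22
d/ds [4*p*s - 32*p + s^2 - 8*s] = 4*p + 2*s - 8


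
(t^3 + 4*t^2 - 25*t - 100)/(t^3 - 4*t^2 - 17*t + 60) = (t + 5)/(t - 3)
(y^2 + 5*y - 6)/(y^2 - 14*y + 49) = (y^2 + 5*y - 6)/(y^2 - 14*y + 49)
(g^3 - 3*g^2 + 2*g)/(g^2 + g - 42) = g*(g^2 - 3*g + 2)/(g^2 + g - 42)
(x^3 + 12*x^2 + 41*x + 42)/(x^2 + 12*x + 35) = (x^2 + 5*x + 6)/(x + 5)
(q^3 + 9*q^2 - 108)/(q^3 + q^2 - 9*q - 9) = (q^2 + 12*q + 36)/(q^2 + 4*q + 3)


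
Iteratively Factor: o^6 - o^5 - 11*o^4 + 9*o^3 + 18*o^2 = (o)*(o^5 - o^4 - 11*o^3 + 9*o^2 + 18*o) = o*(o - 2)*(o^4 + o^3 - 9*o^2 - 9*o) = o*(o - 2)*(o + 1)*(o^3 - 9*o) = o*(o - 3)*(o - 2)*(o + 1)*(o^2 + 3*o) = o*(o - 3)*(o - 2)*(o + 1)*(o + 3)*(o)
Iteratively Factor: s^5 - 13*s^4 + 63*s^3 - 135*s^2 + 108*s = (s - 3)*(s^4 - 10*s^3 + 33*s^2 - 36*s) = (s - 4)*(s - 3)*(s^3 - 6*s^2 + 9*s) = (s - 4)*(s - 3)^2*(s^2 - 3*s) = s*(s - 4)*(s - 3)^2*(s - 3)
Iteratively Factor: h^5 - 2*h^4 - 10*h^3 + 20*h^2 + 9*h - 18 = (h + 3)*(h^4 - 5*h^3 + 5*h^2 + 5*h - 6) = (h + 1)*(h + 3)*(h^3 - 6*h^2 + 11*h - 6) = (h - 1)*(h + 1)*(h + 3)*(h^2 - 5*h + 6) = (h - 2)*(h - 1)*(h + 1)*(h + 3)*(h - 3)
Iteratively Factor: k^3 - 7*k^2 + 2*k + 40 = (k + 2)*(k^2 - 9*k + 20) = (k - 5)*(k + 2)*(k - 4)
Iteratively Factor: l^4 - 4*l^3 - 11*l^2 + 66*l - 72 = (l - 2)*(l^3 - 2*l^2 - 15*l + 36) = (l - 2)*(l + 4)*(l^2 - 6*l + 9) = (l - 3)*(l - 2)*(l + 4)*(l - 3)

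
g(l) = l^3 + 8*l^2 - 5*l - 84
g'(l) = 3*l^2 + 16*l - 5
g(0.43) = -84.59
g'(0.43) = 2.43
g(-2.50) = -37.12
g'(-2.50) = -26.25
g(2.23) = -44.28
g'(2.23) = 45.60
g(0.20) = -84.67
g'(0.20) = -1.68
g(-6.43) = 13.06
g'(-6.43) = 16.15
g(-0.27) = -82.09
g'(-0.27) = -9.10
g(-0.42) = -80.56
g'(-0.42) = -11.19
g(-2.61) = -34.23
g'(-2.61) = -26.32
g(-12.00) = -600.00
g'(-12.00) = 235.00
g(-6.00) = 18.00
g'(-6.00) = 7.00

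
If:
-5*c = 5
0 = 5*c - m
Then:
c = -1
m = -5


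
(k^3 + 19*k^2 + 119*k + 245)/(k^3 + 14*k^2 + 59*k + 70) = (k + 7)/(k + 2)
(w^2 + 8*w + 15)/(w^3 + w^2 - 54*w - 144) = (w + 5)/(w^2 - 2*w - 48)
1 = 1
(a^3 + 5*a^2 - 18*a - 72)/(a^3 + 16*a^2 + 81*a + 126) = (a - 4)/(a + 7)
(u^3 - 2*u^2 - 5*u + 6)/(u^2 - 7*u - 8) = (-u^3 + 2*u^2 + 5*u - 6)/(-u^2 + 7*u + 8)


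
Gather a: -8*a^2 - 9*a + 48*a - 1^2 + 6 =-8*a^2 + 39*a + 5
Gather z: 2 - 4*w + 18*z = -4*w + 18*z + 2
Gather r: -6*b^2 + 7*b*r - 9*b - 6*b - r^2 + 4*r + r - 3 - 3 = -6*b^2 - 15*b - r^2 + r*(7*b + 5) - 6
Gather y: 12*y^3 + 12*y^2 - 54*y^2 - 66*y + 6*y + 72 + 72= 12*y^3 - 42*y^2 - 60*y + 144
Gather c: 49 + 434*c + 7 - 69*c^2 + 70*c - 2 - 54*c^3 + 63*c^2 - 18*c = -54*c^3 - 6*c^2 + 486*c + 54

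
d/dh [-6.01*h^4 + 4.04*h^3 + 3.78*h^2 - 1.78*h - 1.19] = -24.04*h^3 + 12.12*h^2 + 7.56*h - 1.78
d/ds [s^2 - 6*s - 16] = 2*s - 6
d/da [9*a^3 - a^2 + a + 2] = 27*a^2 - 2*a + 1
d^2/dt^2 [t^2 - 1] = 2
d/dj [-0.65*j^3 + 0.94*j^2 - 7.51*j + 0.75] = -1.95*j^2 + 1.88*j - 7.51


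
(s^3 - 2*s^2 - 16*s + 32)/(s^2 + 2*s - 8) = s - 4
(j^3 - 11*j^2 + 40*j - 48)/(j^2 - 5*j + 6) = (j^2 - 8*j + 16)/(j - 2)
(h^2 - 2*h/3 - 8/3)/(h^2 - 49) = (3*h^2 - 2*h - 8)/(3*(h^2 - 49))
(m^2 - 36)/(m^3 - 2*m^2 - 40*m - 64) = (36 - m^2)/(-m^3 + 2*m^2 + 40*m + 64)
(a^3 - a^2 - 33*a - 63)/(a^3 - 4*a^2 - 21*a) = (a + 3)/a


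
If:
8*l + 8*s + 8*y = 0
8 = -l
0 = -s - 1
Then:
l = -8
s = -1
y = 9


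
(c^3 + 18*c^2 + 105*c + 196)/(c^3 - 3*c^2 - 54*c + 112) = (c^2 + 11*c + 28)/(c^2 - 10*c + 16)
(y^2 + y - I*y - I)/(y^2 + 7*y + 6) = (y - I)/(y + 6)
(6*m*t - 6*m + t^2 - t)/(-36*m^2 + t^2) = (t - 1)/(-6*m + t)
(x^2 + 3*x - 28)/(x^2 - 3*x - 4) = (x + 7)/(x + 1)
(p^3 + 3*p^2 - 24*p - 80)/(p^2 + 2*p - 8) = (p^2 - p - 20)/(p - 2)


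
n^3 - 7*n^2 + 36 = (n - 6)*(n - 3)*(n + 2)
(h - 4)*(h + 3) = h^2 - h - 12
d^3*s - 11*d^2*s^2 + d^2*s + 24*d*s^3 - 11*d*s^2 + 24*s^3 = (d - 8*s)*(d - 3*s)*(d*s + s)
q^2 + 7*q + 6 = (q + 1)*(q + 6)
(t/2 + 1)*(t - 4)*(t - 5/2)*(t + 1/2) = t^4/2 - 2*t^3 - 21*t^2/8 + 37*t/4 + 5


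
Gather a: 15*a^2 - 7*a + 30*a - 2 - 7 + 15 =15*a^2 + 23*a + 6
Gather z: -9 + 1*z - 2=z - 11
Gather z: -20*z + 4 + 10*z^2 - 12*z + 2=10*z^2 - 32*z + 6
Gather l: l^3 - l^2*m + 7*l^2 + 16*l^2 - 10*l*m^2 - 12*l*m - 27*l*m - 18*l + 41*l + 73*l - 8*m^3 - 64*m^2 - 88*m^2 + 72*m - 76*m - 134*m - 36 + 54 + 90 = l^3 + l^2*(23 - m) + l*(-10*m^2 - 39*m + 96) - 8*m^3 - 152*m^2 - 138*m + 108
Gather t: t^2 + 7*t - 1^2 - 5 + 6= t^2 + 7*t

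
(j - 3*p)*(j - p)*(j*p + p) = j^3*p - 4*j^2*p^2 + j^2*p + 3*j*p^3 - 4*j*p^2 + 3*p^3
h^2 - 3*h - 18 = (h - 6)*(h + 3)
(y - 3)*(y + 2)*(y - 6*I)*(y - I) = y^4 - y^3 - 7*I*y^3 - 12*y^2 + 7*I*y^2 + 6*y + 42*I*y + 36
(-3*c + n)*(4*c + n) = -12*c^2 + c*n + n^2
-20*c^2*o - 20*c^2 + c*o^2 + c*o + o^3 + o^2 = (-4*c + o)*(5*c + o)*(o + 1)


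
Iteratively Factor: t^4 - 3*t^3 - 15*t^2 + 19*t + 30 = (t + 1)*(t^3 - 4*t^2 - 11*t + 30) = (t - 2)*(t + 1)*(t^2 - 2*t - 15) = (t - 2)*(t + 1)*(t + 3)*(t - 5)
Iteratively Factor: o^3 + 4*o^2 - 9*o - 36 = (o + 4)*(o^2 - 9) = (o + 3)*(o + 4)*(o - 3)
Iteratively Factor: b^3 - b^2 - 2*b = (b + 1)*(b^2 - 2*b) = (b - 2)*(b + 1)*(b)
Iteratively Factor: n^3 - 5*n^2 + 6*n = (n)*(n^2 - 5*n + 6) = n*(n - 2)*(n - 3)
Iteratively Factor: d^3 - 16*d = (d + 4)*(d^2 - 4*d) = (d - 4)*(d + 4)*(d)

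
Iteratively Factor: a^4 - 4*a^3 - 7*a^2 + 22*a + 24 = (a - 3)*(a^3 - a^2 - 10*a - 8) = (a - 3)*(a + 2)*(a^2 - 3*a - 4) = (a - 3)*(a + 1)*(a + 2)*(a - 4)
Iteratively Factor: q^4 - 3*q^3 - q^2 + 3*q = (q)*(q^3 - 3*q^2 - q + 3) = q*(q - 1)*(q^2 - 2*q - 3) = q*(q - 3)*(q - 1)*(q + 1)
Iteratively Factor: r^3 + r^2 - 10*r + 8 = (r - 1)*(r^2 + 2*r - 8) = (r - 1)*(r + 4)*(r - 2)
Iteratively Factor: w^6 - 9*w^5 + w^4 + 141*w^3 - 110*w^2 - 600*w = (w - 5)*(w^5 - 4*w^4 - 19*w^3 + 46*w^2 + 120*w) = (w - 5)^2*(w^4 + w^3 - 14*w^2 - 24*w) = (w - 5)^2*(w + 3)*(w^3 - 2*w^2 - 8*w) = (w - 5)^2*(w + 2)*(w + 3)*(w^2 - 4*w) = (w - 5)^2*(w - 4)*(w + 2)*(w + 3)*(w)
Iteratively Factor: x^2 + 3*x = (x)*(x + 3)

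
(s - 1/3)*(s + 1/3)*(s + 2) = s^3 + 2*s^2 - s/9 - 2/9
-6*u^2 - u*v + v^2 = (-3*u + v)*(2*u + v)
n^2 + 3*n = n*(n + 3)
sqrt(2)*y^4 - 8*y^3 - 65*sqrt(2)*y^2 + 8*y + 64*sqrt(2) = (y - 1)*(y - 8*sqrt(2))*(y + 4*sqrt(2))*(sqrt(2)*y + sqrt(2))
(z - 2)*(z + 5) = z^2 + 3*z - 10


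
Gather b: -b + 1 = 1 - b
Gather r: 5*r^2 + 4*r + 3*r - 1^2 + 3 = 5*r^2 + 7*r + 2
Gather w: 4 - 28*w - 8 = -28*w - 4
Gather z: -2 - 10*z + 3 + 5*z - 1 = -5*z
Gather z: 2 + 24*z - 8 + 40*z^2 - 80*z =40*z^2 - 56*z - 6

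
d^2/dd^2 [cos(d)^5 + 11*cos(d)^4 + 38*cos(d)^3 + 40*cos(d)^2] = -25*cos(d)^5 - 176*cos(d)^4 - 322*cos(d)^3 - 28*cos(d)^2 + 228*cos(d) + 80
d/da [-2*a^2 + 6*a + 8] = 6 - 4*a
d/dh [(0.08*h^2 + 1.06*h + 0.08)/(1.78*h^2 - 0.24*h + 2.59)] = (-1.906*h^2 + 0.1296*h + 2.7646)/(3.1684*h^4 - 0.8544*h^3 + 9.278*h^2 - 1.2432*h + 6.7081)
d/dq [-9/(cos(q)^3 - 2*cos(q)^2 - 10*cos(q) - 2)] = 9*(-3*cos(q)^2 + 4*cos(q) + 10)*sin(q)/(-cos(q)^3 + 2*cos(q)^2 + 10*cos(q) + 2)^2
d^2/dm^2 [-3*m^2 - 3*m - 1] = -6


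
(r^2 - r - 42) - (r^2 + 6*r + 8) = -7*r - 50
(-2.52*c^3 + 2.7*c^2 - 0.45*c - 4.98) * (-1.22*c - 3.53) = 3.0744*c^4 + 5.6016*c^3 - 8.982*c^2 + 7.6641*c + 17.5794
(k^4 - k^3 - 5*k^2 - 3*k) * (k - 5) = k^5 - 6*k^4 + 22*k^2 + 15*k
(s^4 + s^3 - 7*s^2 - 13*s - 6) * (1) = s^4 + s^3 - 7*s^2 - 13*s - 6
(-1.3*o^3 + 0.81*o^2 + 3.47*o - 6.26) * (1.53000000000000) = -1.989*o^3 + 1.2393*o^2 + 5.3091*o - 9.5778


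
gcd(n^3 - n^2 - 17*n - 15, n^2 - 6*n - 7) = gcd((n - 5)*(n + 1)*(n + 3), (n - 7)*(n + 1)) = n + 1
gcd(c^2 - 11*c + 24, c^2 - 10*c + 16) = c - 8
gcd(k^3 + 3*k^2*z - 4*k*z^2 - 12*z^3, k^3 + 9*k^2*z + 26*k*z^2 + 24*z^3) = k^2 + 5*k*z + 6*z^2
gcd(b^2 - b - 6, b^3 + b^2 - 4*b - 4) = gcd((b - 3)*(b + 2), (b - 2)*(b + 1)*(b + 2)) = b + 2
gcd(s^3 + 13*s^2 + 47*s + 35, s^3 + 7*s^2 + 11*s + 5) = s^2 + 6*s + 5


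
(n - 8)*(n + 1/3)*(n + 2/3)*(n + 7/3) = n^4 - 14*n^3/3 - 217*n^2/9 - 538*n/27 - 112/27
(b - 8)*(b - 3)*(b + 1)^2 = b^4 - 9*b^3 + 3*b^2 + 37*b + 24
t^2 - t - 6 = (t - 3)*(t + 2)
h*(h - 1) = h^2 - h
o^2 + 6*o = o*(o + 6)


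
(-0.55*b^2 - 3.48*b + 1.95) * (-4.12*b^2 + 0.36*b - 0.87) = 2.266*b^4 + 14.1396*b^3 - 8.8083*b^2 + 3.7296*b - 1.6965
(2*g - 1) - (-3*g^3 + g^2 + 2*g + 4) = 3*g^3 - g^2 - 5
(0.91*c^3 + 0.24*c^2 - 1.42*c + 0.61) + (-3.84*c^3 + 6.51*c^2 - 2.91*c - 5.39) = -2.93*c^3 + 6.75*c^2 - 4.33*c - 4.78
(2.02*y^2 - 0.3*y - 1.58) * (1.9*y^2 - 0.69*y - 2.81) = 3.838*y^4 - 1.9638*y^3 - 8.4712*y^2 + 1.9332*y + 4.4398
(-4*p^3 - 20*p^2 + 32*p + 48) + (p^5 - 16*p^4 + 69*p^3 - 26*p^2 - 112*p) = p^5 - 16*p^4 + 65*p^3 - 46*p^2 - 80*p + 48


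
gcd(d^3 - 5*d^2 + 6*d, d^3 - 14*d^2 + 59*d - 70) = d - 2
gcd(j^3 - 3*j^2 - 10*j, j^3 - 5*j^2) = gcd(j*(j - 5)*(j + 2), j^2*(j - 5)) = j^2 - 5*j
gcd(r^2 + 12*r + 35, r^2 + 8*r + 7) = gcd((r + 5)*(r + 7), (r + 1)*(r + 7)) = r + 7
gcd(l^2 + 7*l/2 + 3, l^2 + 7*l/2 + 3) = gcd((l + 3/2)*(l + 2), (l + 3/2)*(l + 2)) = l^2 + 7*l/2 + 3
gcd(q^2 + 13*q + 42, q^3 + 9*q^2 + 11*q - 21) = q + 7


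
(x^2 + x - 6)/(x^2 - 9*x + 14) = (x + 3)/(x - 7)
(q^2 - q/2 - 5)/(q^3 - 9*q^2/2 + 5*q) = (q + 2)/(q*(q - 2))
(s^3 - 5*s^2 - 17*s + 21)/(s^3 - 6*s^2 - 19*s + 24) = (s - 7)/(s - 8)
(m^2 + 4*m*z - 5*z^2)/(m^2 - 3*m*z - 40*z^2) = (-m + z)/(-m + 8*z)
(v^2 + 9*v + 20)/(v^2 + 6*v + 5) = (v + 4)/(v + 1)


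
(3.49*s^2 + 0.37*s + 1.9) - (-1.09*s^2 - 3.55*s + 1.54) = 4.58*s^2 + 3.92*s + 0.36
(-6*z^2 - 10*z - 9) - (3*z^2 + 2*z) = -9*z^2 - 12*z - 9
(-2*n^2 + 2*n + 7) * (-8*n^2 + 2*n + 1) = 16*n^4 - 20*n^3 - 54*n^2 + 16*n + 7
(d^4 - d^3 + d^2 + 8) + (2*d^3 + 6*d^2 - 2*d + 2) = d^4 + d^3 + 7*d^2 - 2*d + 10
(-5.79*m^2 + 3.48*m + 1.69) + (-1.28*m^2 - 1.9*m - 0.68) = -7.07*m^2 + 1.58*m + 1.01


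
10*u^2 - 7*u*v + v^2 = (-5*u + v)*(-2*u + v)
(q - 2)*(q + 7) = q^2 + 5*q - 14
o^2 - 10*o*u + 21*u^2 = (o - 7*u)*(o - 3*u)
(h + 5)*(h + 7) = h^2 + 12*h + 35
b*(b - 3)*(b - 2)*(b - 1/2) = b^4 - 11*b^3/2 + 17*b^2/2 - 3*b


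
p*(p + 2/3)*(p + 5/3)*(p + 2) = p^4 + 13*p^3/3 + 52*p^2/9 + 20*p/9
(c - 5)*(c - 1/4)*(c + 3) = c^3 - 9*c^2/4 - 29*c/2 + 15/4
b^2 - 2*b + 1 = (b - 1)^2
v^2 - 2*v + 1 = (v - 1)^2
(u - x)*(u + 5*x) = u^2 + 4*u*x - 5*x^2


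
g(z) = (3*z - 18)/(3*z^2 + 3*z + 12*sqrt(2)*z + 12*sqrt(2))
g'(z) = (3*z - 18)*(-6*z - 12*sqrt(2) - 3)/(3*z^2 + 3*z + 12*sqrt(2)*z + 12*sqrt(2))^2 + 3/(3*z^2 + 3*z + 12*sqrt(2)*z + 12*sqrt(2))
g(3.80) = -0.05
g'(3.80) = 0.04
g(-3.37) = 1.73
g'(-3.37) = -0.21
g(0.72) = -0.48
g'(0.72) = 0.45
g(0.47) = -0.61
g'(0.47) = 0.63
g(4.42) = -0.03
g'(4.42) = 0.03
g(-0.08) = -1.19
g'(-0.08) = 1.70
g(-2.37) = 1.86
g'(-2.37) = 0.57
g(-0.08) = -1.19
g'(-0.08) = 1.70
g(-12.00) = -0.26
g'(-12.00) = -0.05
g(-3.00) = 1.69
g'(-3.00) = 0.02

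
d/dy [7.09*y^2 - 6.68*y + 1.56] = 14.18*y - 6.68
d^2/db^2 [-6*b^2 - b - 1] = -12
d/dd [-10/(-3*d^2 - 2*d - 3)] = 20*(-3*d - 1)/(3*d^2 + 2*d + 3)^2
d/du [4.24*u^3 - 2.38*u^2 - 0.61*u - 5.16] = 12.72*u^2 - 4.76*u - 0.61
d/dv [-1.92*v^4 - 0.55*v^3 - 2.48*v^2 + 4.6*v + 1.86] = -7.68*v^3 - 1.65*v^2 - 4.96*v + 4.6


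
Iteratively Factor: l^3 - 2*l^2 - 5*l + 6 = (l - 1)*(l^2 - l - 6) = (l - 3)*(l - 1)*(l + 2)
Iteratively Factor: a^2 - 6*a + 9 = (a - 3)*(a - 3)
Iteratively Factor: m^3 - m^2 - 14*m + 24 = (m - 3)*(m^2 + 2*m - 8) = (m - 3)*(m + 4)*(m - 2)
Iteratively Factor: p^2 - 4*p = (p - 4)*(p)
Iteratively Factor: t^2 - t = (t)*(t - 1)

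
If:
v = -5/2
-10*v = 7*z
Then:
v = -5/2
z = 25/7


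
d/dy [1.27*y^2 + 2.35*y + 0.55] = 2.54*y + 2.35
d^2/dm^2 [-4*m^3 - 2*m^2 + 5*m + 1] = -24*m - 4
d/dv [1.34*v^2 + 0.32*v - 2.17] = 2.68*v + 0.32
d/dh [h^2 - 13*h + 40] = 2*h - 13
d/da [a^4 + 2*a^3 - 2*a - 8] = 4*a^3 + 6*a^2 - 2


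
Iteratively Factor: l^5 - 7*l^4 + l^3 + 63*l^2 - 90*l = (l - 3)*(l^4 - 4*l^3 - 11*l^2 + 30*l) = (l - 3)*(l + 3)*(l^3 - 7*l^2 + 10*l) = (l - 3)*(l - 2)*(l + 3)*(l^2 - 5*l) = (l - 5)*(l - 3)*(l - 2)*(l + 3)*(l)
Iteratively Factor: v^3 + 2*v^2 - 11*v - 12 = (v - 3)*(v^2 + 5*v + 4) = (v - 3)*(v + 4)*(v + 1)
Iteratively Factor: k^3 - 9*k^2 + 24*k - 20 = (k - 2)*(k^2 - 7*k + 10) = (k - 5)*(k - 2)*(k - 2)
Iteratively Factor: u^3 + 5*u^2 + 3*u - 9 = (u + 3)*(u^2 + 2*u - 3) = (u - 1)*(u + 3)*(u + 3)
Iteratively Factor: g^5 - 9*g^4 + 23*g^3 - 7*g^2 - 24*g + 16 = (g - 1)*(g^4 - 8*g^3 + 15*g^2 + 8*g - 16) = (g - 1)*(g + 1)*(g^3 - 9*g^2 + 24*g - 16) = (g - 1)^2*(g + 1)*(g^2 - 8*g + 16) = (g - 4)*(g - 1)^2*(g + 1)*(g - 4)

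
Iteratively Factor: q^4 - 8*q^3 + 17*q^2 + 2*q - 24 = (q - 3)*(q^3 - 5*q^2 + 2*q + 8) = (q - 3)*(q + 1)*(q^2 - 6*q + 8) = (q - 4)*(q - 3)*(q + 1)*(q - 2)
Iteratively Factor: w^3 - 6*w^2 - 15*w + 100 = (w - 5)*(w^2 - w - 20) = (w - 5)*(w + 4)*(w - 5)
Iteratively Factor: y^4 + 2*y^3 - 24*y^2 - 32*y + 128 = (y + 4)*(y^3 - 2*y^2 - 16*y + 32) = (y + 4)^2*(y^2 - 6*y + 8) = (y - 2)*(y + 4)^2*(y - 4)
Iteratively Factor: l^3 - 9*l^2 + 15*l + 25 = (l - 5)*(l^2 - 4*l - 5) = (l - 5)*(l + 1)*(l - 5)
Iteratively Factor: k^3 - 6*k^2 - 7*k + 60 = (k + 3)*(k^2 - 9*k + 20) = (k - 4)*(k + 3)*(k - 5)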